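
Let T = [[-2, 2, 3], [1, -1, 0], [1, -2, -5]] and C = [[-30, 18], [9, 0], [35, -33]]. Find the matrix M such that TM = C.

T is on the left of M, so left-multiply by T⁻¹: M = T⁻¹C.
det T = -3, so T⁻¹ = [[-5/3, -4/3, -1], [-5/3, -7/3, -1], [1/3, 2/3, 0]].
M = T⁻¹C = [[-5/3, -4/3, -1], [-5/3, -7/3, -1], [1/3, 2/3, 0]] · [[-30, 18], [9, 0], [35, -33]] = [[3, 3], [-6, 3], [-4, 6]].

M = [[3, 3], [-6, 3], [-4, 6]]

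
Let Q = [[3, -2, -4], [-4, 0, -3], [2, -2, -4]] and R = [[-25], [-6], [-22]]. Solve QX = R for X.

Left-multiplying both sides by Q⁻¹ gives X = Q⁻¹R.
Q has determinant -6; Q⁻¹ = [[1, 0, -1], [11/3, 2/3, -25/6], [-4/3, -1/3, 4/3]].
X = Q⁻¹R = [[1, 0, -1], [11/3, 2/3, -25/6], [-4/3, -1/3, 4/3]] · [[-25], [-6], [-22]] = [[-3], [-4], [6]].

X = [[-3], [-4], [6]]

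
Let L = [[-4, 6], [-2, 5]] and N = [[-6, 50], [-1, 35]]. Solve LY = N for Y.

Y = [[3, -5], [1, 5]]

Since L multiplies Y on the left, Y = L⁻¹N.
det L = -8, so L⁻¹ = [[-5/8, 3/4], [-1/4, 1/2]].
Y = L⁻¹N = [[-5/8, 3/4], [-1/4, 1/2]] · [[-6, 50], [-1, 35]] = [[3, -5], [1, 5]].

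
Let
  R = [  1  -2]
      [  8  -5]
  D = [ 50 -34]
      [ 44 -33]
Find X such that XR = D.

R is on the right of X, so right-multiply by R⁻¹: X = DR⁻¹.
det R = 11; the adjugate gives R⁻¹ = [[-5/11, 2/11], [-8/11, 1/11]].
X = DR⁻¹ = [[50, -34], [44, -33]] · [[-5/11, 2/11], [-8/11, 1/11]] = [[2, 6], [4, 5]].

X = [[2, 6], [4, 5]]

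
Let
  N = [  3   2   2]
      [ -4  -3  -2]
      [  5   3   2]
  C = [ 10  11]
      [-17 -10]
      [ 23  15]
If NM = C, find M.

M = [[6, 5], [1, -6], [-5, 4]]

N is on the left of M, so left-multiply by N⁻¹: M = N⁻¹C.
det N = 2; the adjugate gives N⁻¹ = [[0, 1, 1], [-1, -2, -1], [3/2, 1/2, -1/2]].
M = N⁻¹C = [[0, 1, 1], [-1, -2, -1], [3/2, 1/2, -1/2]] · [[10, 11], [-17, -10], [23, 15]] = [[6, 5], [1, -6], [-5, 4]].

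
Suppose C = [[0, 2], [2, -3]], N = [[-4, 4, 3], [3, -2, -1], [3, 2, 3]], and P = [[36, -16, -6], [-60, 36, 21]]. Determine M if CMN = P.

M = C⁻¹PN⁻¹ (apply C⁻¹ on the left and N⁻¹ on the right).
det C = -4, so C⁻¹ = [[3/4, 1/2], [1/2, 0]].
det N = 4, so N⁻¹ = [[-1, -3/2, 1/2], [-3, -21/4, 5/4], [3, 5, -1]].
C⁻¹P = [[-3, 6, 6], [18, -8, -3]].
M = (C⁻¹P)N⁻¹ = [[3, 3, 0], [-3, 0, 2]].

M = [[3, 3, 0], [-3, 0, 2]]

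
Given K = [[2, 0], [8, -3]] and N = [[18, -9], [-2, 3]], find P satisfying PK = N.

P = [[-3, 3], [3, -1]]

K is on the right of P, so right-multiply by K⁻¹: P = NK⁻¹.
det K = -6, so K⁻¹ = [[1/2, 0], [4/3, -1/3]].
P = NK⁻¹ = [[18, -9], [-2, 3]] · [[1/2, 0], [4/3, -1/3]] = [[-3, 3], [3, -1]].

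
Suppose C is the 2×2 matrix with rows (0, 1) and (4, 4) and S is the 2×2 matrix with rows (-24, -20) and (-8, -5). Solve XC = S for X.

X = [[4, -6], [3, -2]]

Right-multiplying both sides by C⁻¹ gives X = SC⁻¹.
det C = -4, so C⁻¹ = [[-1, 1/4], [1, 0]].
X = SC⁻¹ = [[-24, -20], [-8, -5]] · [[-1, 1/4], [1, 0]] = [[4, -6], [3, -2]].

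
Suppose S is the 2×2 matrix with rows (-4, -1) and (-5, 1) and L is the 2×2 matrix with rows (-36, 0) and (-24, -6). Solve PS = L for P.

P = [[4, 4], [6, 0]]

Since S sits to the right of P, P = LS⁻¹.
det S = -9; the adjugate gives S⁻¹ = [[-1/9, -1/9], [-5/9, 4/9]].
P = LS⁻¹ = [[-36, 0], [-24, -6]] · [[-1/9, -1/9], [-5/9, 4/9]] = [[4, 4], [6, 0]].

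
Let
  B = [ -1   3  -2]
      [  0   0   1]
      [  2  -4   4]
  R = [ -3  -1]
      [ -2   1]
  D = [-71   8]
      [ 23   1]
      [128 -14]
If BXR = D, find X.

X = [[2, -5], [1, 2], [-5, -4]]

Left-multiply by B⁻¹ and right-multiply by R⁻¹: X = B⁻¹DR⁻¹.
det B = 2, so B⁻¹ = [[2, -2, 3/2], [1, 0, 1/2], [0, 1, 0]].
R has determinant -5; R⁻¹ = [[-1/5, -1/5], [-2/5, 3/5]].
B⁻¹D = [[4, -7], [-7, 1], [23, 1]].
X = (B⁻¹D)R⁻¹ = [[2, -5], [1, 2], [-5, -4]].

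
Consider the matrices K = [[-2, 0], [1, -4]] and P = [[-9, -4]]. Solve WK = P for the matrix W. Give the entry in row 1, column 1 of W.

5

Right-multiplying both sides by K⁻¹ gives W = PK⁻¹.
det K = 8, so K⁻¹ = [[-1/2, 0], [-1/8, -1/4]].
W = PK⁻¹ = [[-9, -4]] · [[-1/2, 0], [-1/8, -1/4]] = [[5, 1]].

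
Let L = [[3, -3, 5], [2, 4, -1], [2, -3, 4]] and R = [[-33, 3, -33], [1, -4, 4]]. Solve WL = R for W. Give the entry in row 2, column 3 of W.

-3

Since L sits to the right of W, W = RL⁻¹.
det L = -1; the adjugate gives L⁻¹ = [[-13, 3, 17], [10, -2, -13], [14, -3, -18]].
W = RL⁻¹ = [[-33, 3, -33], [1, -4, 4]] · [[-13, 3, 17], [10, -2, -13], [14, -3, -18]] = [[-3, -6, -6], [3, -1, -3]].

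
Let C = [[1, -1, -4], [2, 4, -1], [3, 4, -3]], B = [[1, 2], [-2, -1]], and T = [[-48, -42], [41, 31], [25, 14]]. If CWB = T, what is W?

Left-multiply by C⁻¹ and right-multiply by B⁻¹: W = C⁻¹TB⁻¹.
det C = 5, so C⁻¹ = [[-8/5, -19/5, 17/5], [3/5, 9/5, -7/5], [-4/5, -7/5, 6/5]].
det B = 3; the adjugate gives B⁻¹ = [[-1/3, -2/3], [2/3, 1/3]].
C⁻¹T = [[6, -3], [10, 11], [11, 7]].
W = (C⁻¹T)B⁻¹ = [[-4, -5], [4, -3], [1, -5]].

W = [[-4, -5], [4, -3], [1, -5]]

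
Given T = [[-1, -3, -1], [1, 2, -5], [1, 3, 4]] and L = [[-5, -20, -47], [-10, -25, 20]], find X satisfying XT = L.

X = [[6, 5, -4], [5, -5, 0]]

T is on the right of X, so right-multiply by T⁻¹: X = LT⁻¹.
det T = 3; the adjugate gives T⁻¹ = [[23/3, 3, 17/3], [-3, -1, -2], [1/3, 0, 1/3]].
X = LT⁻¹ = [[-5, -20, -47], [-10, -25, 20]] · [[23/3, 3, 17/3], [-3, -1, -2], [1/3, 0, 1/3]] = [[6, 5, -4], [5, -5, 0]].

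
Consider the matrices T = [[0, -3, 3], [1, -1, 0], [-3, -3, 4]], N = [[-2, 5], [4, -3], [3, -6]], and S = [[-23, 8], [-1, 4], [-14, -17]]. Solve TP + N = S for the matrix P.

P = [[-3, 4], [2, -3], [-5, -2]]

TP = S − N = [[-21, 3], [-5, 7], [-17, -11]].
Left-multiplying both sides by T⁻¹ gives P = T⁻¹(S − N).
det T = -6; the adjugate gives T⁻¹ = [[2/3, -1/2, -1/2], [2/3, -3/2, -1/2], [1, -3/2, -1/2]].
P = T⁻¹(S − N) = [[-3, 4], [2, -3], [-5, -2]].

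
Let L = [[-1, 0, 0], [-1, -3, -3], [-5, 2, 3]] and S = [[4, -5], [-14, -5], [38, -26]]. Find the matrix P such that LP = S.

L is on the left of P, so left-multiply by L⁻¹: P = L⁻¹S.
det L = 3, so L⁻¹ = [[-1, 0, 0], [6, -1, -1], [-17/3, 2/3, 1]].
P = L⁻¹S = [[-1, 0, 0], [6, -1, -1], [-17/3, 2/3, 1]] · [[4, -5], [-14, -5], [38, -26]] = [[-4, 5], [0, 1], [6, -1]].

P = [[-4, 5], [0, 1], [6, -1]]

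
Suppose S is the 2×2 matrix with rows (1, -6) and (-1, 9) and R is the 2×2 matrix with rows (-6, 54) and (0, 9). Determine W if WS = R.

Right-multiplying both sides by S⁻¹ gives W = RS⁻¹.
S has determinant 3; S⁻¹ = [[3, 2], [1/3, 1/3]].
W = RS⁻¹ = [[-6, 54], [0, 9]] · [[3, 2], [1/3, 1/3]] = [[0, 6], [3, 3]].

W = [[0, 6], [3, 3]]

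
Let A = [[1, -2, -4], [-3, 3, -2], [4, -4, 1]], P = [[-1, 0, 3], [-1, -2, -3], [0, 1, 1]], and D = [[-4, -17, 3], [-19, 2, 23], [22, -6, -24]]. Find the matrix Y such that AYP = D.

Left-multiply by A⁻¹ and right-multiply by P⁻¹: Y = A⁻¹DP⁻¹.
det A = 5; the adjugate gives A⁻¹ = [[-1, 18/5, 16/5], [-1, 17/5, 14/5], [0, -4/5, -3/5]].
P has determinant -4; P⁻¹ = [[-1/4, -3/4, -3/2], [-1/4, 1/4, 3/2], [1/4, -1/4, -1/2]].
A⁻¹D = [[6, 5, 3], [1, 7, 8], [2, 2, -4]].
Y = (A⁻¹D)P⁻¹ = [[-2, -4, -3], [0, -1, 5], [-2, 0, 2]].

Y = [[-2, -4, -3], [0, -1, 5], [-2, 0, 2]]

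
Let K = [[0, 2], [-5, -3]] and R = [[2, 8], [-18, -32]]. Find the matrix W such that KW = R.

Left-multiplying both sides by K⁻¹ gives W = K⁻¹R.
det K = 10; the adjugate gives K⁻¹ = [[-3/10, -1/5], [1/2, 0]].
W = K⁻¹R = [[-3/10, -1/5], [1/2, 0]] · [[2, 8], [-18, -32]] = [[3, 4], [1, 4]].

W = [[3, 4], [1, 4]]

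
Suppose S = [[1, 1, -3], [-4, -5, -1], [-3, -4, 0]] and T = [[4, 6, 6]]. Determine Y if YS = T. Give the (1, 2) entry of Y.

0

S is on the right of Y, so right-multiply by S⁻¹: Y = TS⁻¹.
S has determinant -4; S⁻¹ = [[1, -3, 4], [-3/4, 9/4, -13/4], [-1/4, -1/4, 1/4]].
Y = TS⁻¹ = [[4, 6, 6]] · [[1, -3, 4], [-3/4, 9/4, -13/4], [-1/4, -1/4, 1/4]] = [[-2, 0, -2]].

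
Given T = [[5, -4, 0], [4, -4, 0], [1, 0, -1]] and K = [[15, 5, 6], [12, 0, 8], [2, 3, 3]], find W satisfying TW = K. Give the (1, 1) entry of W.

3

Left-multiplying both sides by T⁻¹ gives W = T⁻¹K.
T has determinant 4; T⁻¹ = [[1, -1, 0], [1, -5/4, 0], [1, -1, -1]].
W = T⁻¹K = [[1, -1, 0], [1, -5/4, 0], [1, -1, -1]] · [[15, 5, 6], [12, 0, 8], [2, 3, 3]] = [[3, 5, -2], [0, 5, -4], [1, 2, -5]].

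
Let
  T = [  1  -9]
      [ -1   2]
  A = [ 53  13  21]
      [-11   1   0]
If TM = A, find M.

T is on the left of M, so left-multiply by T⁻¹: M = T⁻¹A.
det T = -7; the adjugate gives T⁻¹ = [[-2/7, -9/7], [-1/7, -1/7]].
M = T⁻¹A = [[-2/7, -9/7], [-1/7, -1/7]] · [[53, 13, 21], [-11, 1, 0]] = [[-1, -5, -6], [-6, -2, -3]].

M = [[-1, -5, -6], [-6, -2, -3]]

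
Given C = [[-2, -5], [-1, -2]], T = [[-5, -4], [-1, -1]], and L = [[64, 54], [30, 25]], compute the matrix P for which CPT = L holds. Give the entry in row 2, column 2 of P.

4

Isolating P: multiply by C⁻¹ from the left and T⁻¹ from the right, so P = C⁻¹LT⁻¹.
det C = -1; the adjugate gives C⁻¹ = [[2, -5], [-1, 2]].
det T = 1; the adjugate gives T⁻¹ = [[-1, 4], [1, -5]].
C⁻¹L = [[-22, -17], [-4, -4]].
P = (C⁻¹L)T⁻¹ = [[5, -3], [0, 4]].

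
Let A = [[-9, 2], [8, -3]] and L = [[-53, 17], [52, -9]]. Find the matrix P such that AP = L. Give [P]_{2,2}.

Left-multiplying both sides by A⁻¹ gives P = A⁻¹L.
det A = 11, so A⁻¹ = [[-3/11, -2/11], [-8/11, -9/11]].
P = A⁻¹L = [[-3/11, -2/11], [-8/11, -9/11]] · [[-53, 17], [52, -9]] = [[5, -3], [-4, -5]].

-5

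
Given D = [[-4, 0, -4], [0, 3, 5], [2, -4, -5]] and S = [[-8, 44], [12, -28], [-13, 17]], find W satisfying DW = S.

W = [[-1, -6], [-1, -1], [3, -5]]

D is on the left of W, so left-multiply by D⁻¹: W = D⁻¹S.
det D = 4, so D⁻¹ = [[5/4, 4, 3], [5/2, 7, 5], [-3/2, -4, -3]].
W = D⁻¹S = [[5/4, 4, 3], [5/2, 7, 5], [-3/2, -4, -3]] · [[-8, 44], [12, -28], [-13, 17]] = [[-1, -6], [-1, -1], [3, -5]].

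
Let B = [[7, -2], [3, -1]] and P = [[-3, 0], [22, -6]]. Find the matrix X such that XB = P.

B is on the right of X, so right-multiply by B⁻¹: X = PB⁻¹.
det B = -1; the adjugate gives B⁻¹ = [[1, -2], [3, -7]].
X = PB⁻¹ = [[-3, 0], [22, -6]] · [[1, -2], [3, -7]] = [[-3, 6], [4, -2]].

X = [[-3, 6], [4, -2]]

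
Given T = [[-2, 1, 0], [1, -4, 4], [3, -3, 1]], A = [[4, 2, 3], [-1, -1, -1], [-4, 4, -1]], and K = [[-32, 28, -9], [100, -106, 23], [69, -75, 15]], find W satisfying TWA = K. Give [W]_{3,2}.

Left-multiply by T⁻¹ and right-multiply by A⁻¹: W = T⁻¹KA⁻¹.
T has determinant -5; T⁻¹ = [[-8/5, 1/5, -4/5], [-11/5, 2/5, -8/5], [-9/5, 3/5, -7/5]].
det A = 2; the adjugate gives A⁻¹ = [[5/2, 7, 1/2], [3/2, 4, 1/2], [-4, -12, -1]].
T⁻¹K = [[16, -6, 7], [0, 16, 5], [21, -9, 9]].
W = (T⁻¹K)A⁻¹ = [[3, 4, -2], [4, 4, 3], [3, 3, -3]].

3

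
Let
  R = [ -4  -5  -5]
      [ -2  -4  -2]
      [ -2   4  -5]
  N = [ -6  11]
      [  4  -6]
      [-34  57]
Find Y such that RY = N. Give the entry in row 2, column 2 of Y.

6

Since R multiplies Y on the left, Y = R⁻¹N.
R has determinant -2; R⁻¹ = [[-14, 45/2, 5], [3, -5, -1], [8, -13, -3]].
Y = R⁻¹N = [[-14, 45/2, 5], [3, -5, -1], [8, -13, -3]] · [[-6, 11], [4, -6], [-34, 57]] = [[4, -4], [-4, 6], [2, -5]].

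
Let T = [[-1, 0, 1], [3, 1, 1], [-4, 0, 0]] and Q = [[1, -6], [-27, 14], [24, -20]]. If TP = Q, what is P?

P = [[-6, 5], [-4, 0], [-5, -1]]

Left-multiplying both sides by T⁻¹ gives P = T⁻¹Q.
det T = 4; the adjugate gives T⁻¹ = [[0, 0, -1/4], [-1, 1, 1], [1, 0, -1/4]].
P = T⁻¹Q = [[0, 0, -1/4], [-1, 1, 1], [1, 0, -1/4]] · [[1, -6], [-27, 14], [24, -20]] = [[-6, 5], [-4, 0], [-5, -1]].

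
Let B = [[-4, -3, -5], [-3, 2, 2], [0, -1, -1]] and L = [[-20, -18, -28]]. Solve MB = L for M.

M = [[5, 0, 3]]

B is on the right of M, so right-multiply by B⁻¹: M = LB⁻¹.
det B = -6, so B⁻¹ = [[0, -1/3, -2/3], [1/2, -2/3, -23/6], [-1/2, 2/3, 17/6]].
M = LB⁻¹ = [[-20, -18, -28]] · [[0, -1/3, -2/3], [1/2, -2/3, -23/6], [-1/2, 2/3, 17/6]] = [[5, 0, 3]].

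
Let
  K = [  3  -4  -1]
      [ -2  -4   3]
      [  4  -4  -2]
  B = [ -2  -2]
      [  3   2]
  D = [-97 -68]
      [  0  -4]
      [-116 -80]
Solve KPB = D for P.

P = K⁻¹DB⁻¹ (apply K⁻¹ on the left and B⁻¹ on the right).
det K = 4; the adjugate gives K⁻¹ = [[5, -1, -4], [2, -1/2, -7/4], [6, -1, -5]].
det B = 2, so B⁻¹ = [[1, 1], [-3/2, -1]].
K⁻¹D = [[-21, -16], [9, 6], [-2, -4]].
P = (K⁻¹D)B⁻¹ = [[3, -5], [0, 3], [4, 2]].

P = [[3, -5], [0, 3], [4, 2]]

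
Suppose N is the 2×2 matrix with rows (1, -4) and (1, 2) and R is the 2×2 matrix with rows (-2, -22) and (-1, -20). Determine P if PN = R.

Since N sits to the right of P, P = RN⁻¹.
det N = 6, so N⁻¹ = [[1/3, 2/3], [-1/6, 1/6]].
P = RN⁻¹ = [[-2, -22], [-1, -20]] · [[1/3, 2/3], [-1/6, 1/6]] = [[3, -5], [3, -4]].

P = [[3, -5], [3, -4]]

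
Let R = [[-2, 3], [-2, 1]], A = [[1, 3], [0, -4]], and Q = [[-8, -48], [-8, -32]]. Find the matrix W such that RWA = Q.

Isolating W: multiply by R⁻¹ from the left and A⁻¹ from the right, so W = R⁻¹QA⁻¹.
det R = 4; the adjugate gives R⁻¹ = [[1/4, -3/4], [1/2, -1/2]].
A has determinant -4; A⁻¹ = [[1, 3/4], [0, -1/4]].
R⁻¹Q = [[4, 12], [0, -8]].
W = (R⁻¹Q)A⁻¹ = [[4, 0], [0, 2]].

W = [[4, 0], [0, 2]]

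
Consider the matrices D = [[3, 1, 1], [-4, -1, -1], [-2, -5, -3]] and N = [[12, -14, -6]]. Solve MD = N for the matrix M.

D is on the right of M, so right-multiply by D⁻¹: M = ND⁻¹.
det D = 2, so D⁻¹ = [[-1, -1, 0], [-5, -7/2, -1/2], [9, 13/2, 1/2]].
M = ND⁻¹ = [[12, -14, -6]] · [[-1, -1, 0], [-5, -7/2, -1/2], [9, 13/2, 1/2]] = [[4, -2, 4]].

M = [[4, -2, 4]]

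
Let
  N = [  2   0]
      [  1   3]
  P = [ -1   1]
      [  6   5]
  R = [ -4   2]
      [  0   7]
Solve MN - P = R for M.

M = [[-3, 1], [1, 4]]

MN = R + P = [[-5, 3], [6, 12]].
Right-multiplying both sides by N⁻¹ gives M = (R + P)N⁻¹.
det N = 6, so N⁻¹ = [[1/2, 0], [-1/6, 1/3]].
M = (R + P)N⁻¹ = [[-3, 1], [1, 4]].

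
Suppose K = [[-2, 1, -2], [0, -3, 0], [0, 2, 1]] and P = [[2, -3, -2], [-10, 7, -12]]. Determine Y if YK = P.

Y = [[-1, -2, -4], [5, -2, -2]]

K is on the right of Y, so right-multiply by K⁻¹: Y = PK⁻¹.
K has determinant 6; K⁻¹ = [[-1/2, -5/6, -1], [0, -1/3, 0], [0, 2/3, 1]].
Y = PK⁻¹ = [[2, -3, -2], [-10, 7, -12]] · [[-1/2, -5/6, -1], [0, -1/3, 0], [0, 2/3, 1]] = [[-1, -2, -4], [5, -2, -2]].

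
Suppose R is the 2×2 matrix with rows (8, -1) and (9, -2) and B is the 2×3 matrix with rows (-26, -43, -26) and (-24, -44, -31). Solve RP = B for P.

Since R multiplies P on the left, P = R⁻¹B.
R has determinant -7; R⁻¹ = [[2/7, -1/7], [9/7, -8/7]].
P = R⁻¹B = [[2/7, -1/7], [9/7, -8/7]] · [[-26, -43, -26], [-24, -44, -31]] = [[-4, -6, -3], [-6, -5, 2]].

P = [[-4, -6, -3], [-6, -5, 2]]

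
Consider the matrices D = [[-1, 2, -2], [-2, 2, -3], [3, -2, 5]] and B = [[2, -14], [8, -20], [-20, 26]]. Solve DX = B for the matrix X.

X = [[0, 6], [-5, -4], [-6, 0]]

Left-multiplying both sides by D⁻¹ gives X = D⁻¹B.
det D = 2, so D⁻¹ = [[2, -3, -1], [1/2, 1/2, 1/2], [-1, 2, 1]].
X = D⁻¹B = [[2, -3, -1], [1/2, 1/2, 1/2], [-1, 2, 1]] · [[2, -14], [8, -20], [-20, 26]] = [[0, 6], [-5, -4], [-6, 0]].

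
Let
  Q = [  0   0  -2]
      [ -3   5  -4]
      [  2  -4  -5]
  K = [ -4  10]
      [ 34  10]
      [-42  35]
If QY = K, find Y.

Y = [[-4, -5], [6, -5], [2, -5]]

Since Q multiplies Y on the left, Y = Q⁻¹K.
det Q = -4; the adjugate gives Q⁻¹ = [[41/4, -2, -5/2], [23/4, -1, -3/2], [-1/2, 0, 0]].
Y = Q⁻¹K = [[41/4, -2, -5/2], [23/4, -1, -3/2], [-1/2, 0, 0]] · [[-4, 10], [34, 10], [-42, 35]] = [[-4, -5], [6, -5], [2, -5]].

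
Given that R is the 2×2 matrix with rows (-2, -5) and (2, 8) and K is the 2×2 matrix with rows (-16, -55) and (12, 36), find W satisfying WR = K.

W = [[3, -5], [-4, 2]]

Since R sits to the right of W, W = KR⁻¹.
det R = -6; the adjugate gives R⁻¹ = [[-4/3, -5/6], [1/3, 1/3]].
W = KR⁻¹ = [[-16, -55], [12, 36]] · [[-4/3, -5/6], [1/3, 1/3]] = [[3, -5], [-4, 2]].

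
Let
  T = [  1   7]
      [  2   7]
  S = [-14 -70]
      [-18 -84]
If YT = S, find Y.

T is on the right of Y, so right-multiply by T⁻¹: Y = ST⁻¹.
T has determinant -7; T⁻¹ = [[-1, 1], [2/7, -1/7]].
Y = ST⁻¹ = [[-14, -70], [-18, -84]] · [[-1, 1], [2/7, -1/7]] = [[-6, -4], [-6, -6]].

Y = [[-6, -4], [-6, -6]]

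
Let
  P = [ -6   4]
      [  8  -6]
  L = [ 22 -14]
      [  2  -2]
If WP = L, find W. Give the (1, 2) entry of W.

Since P sits to the right of W, W = LP⁻¹.
det P = 4; the adjugate gives P⁻¹ = [[-3/2, -1], [-2, -3/2]].
W = LP⁻¹ = [[22, -14], [2, -2]] · [[-3/2, -1], [-2, -3/2]] = [[-5, -1], [1, 1]].

-1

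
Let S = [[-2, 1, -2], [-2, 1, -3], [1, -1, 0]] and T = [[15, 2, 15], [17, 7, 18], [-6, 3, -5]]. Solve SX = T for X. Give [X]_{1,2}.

Since S multiplies X on the left, X = S⁻¹T.
S has determinant 1; S⁻¹ = [[-3, 2, -1], [-3, 2, -2], [1, -1, 0]].
X = S⁻¹T = [[-3, 2, -1], [-3, 2, -2], [1, -1, 0]] · [[15, 2, 15], [17, 7, 18], [-6, 3, -5]] = [[-5, 5, -4], [1, 2, 1], [-2, -5, -3]].

5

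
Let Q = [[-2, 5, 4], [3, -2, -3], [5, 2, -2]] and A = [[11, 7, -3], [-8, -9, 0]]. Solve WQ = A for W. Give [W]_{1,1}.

1

Right-multiplying both sides by Q⁻¹ gives W = AQ⁻¹.
Q has determinant -1; Q⁻¹ = [[-10, -18, 7], [9, 16, -6], [-16, -29, 11]].
W = AQ⁻¹ = [[11, 7, -3], [-8, -9, 0]] · [[-10, -18, 7], [9, 16, -6], [-16, -29, 11]] = [[1, 1, 2], [-1, 0, -2]].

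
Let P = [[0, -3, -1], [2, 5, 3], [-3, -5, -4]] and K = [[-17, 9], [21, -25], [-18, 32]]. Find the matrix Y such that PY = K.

P is on the left of Y, so left-multiply by P⁻¹: Y = P⁻¹K.
det P = -2, so P⁻¹ = [[5/2, 7/2, 2], [1/2, 3/2, 1], [-5/2, -9/2, -3]].
Y = P⁻¹K = [[5/2, 7/2, 2], [1/2, 3/2, 1], [-5/2, -9/2, -3]] · [[-17, 9], [21, -25], [-18, 32]] = [[-5, -1], [5, -1], [2, -6]].

Y = [[-5, -1], [5, -1], [2, -6]]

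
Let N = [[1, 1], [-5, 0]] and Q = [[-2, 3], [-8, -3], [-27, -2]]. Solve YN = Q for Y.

N is on the right of Y, so right-multiply by N⁻¹: Y = QN⁻¹.
det N = 5; the adjugate gives N⁻¹ = [[0, -1/5], [1, 1/5]].
Y = QN⁻¹ = [[-2, 3], [-8, -3], [-27, -2]] · [[0, -1/5], [1, 1/5]] = [[3, 1], [-3, 1], [-2, 5]].

Y = [[3, 1], [-3, 1], [-2, 5]]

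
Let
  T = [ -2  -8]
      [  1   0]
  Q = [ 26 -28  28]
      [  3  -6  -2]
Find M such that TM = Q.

Since T multiplies M on the left, M = T⁻¹Q.
det T = 8; the adjugate gives T⁻¹ = [[0, 1], [-1/8, -1/4]].
M = T⁻¹Q = [[0, 1], [-1/8, -1/4]] · [[26, -28, 28], [3, -6, -2]] = [[3, -6, -2], [-4, 5, -3]].

M = [[3, -6, -2], [-4, 5, -3]]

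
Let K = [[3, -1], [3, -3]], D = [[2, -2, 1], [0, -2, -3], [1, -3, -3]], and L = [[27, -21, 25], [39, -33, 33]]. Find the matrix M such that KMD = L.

M = [[4, 0, -1], [-4, -2, 2]]

Left-multiply by K⁻¹ and right-multiply by D⁻¹: M = K⁻¹LD⁻¹.
det K = -6; the adjugate gives K⁻¹ = [[1/2, -1/6], [1/2, -1/2]].
det D = 2; the adjugate gives D⁻¹ = [[-3/2, -9/2, 4], [-3/2, -7/2, 3], [1, 2, -2]].
K⁻¹L = [[7, -5, 7], [-6, 6, -4]].
M = (K⁻¹L)D⁻¹ = [[4, 0, -1], [-4, -2, 2]].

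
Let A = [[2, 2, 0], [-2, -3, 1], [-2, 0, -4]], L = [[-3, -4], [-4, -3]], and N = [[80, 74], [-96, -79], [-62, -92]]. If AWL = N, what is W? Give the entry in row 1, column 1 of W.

Left-multiply by A⁻¹ and right-multiply by L⁻¹: W = A⁻¹NL⁻¹.
det A = 4, so A⁻¹ = [[3, 2, 1/2], [-5/2, -2, -1/2], [-3/2, -1, -1/2]].
det L = -7, so L⁻¹ = [[3/7, -4/7], [-4/7, 3/7]].
A⁻¹N = [[17, 18], [23, 19], [7, 14]].
W = (A⁻¹N)L⁻¹ = [[-3, -2], [-1, -5], [-5, 2]].

-3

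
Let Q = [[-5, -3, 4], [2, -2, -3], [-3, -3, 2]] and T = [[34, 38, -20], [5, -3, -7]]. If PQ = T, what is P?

P = [[-6, -4, -4], [2, 3, -3]]

Since Q sits to the right of P, P = TQ⁻¹.
det Q = 2, so Q⁻¹ = [[-13/2, -3, 17/2], [5/2, 1, -7/2], [-6, -3, 8]].
P = TQ⁻¹ = [[34, 38, -20], [5, -3, -7]] · [[-13/2, -3, 17/2], [5/2, 1, -7/2], [-6, -3, 8]] = [[-6, -4, -4], [2, 3, -3]].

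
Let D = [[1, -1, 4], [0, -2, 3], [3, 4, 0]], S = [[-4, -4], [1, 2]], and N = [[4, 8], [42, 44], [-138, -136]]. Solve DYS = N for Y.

Y = [[5, -2], [5, 2], [0, 2]]

Y = D⁻¹NS⁻¹ (apply D⁻¹ on the left and S⁻¹ on the right).
det D = 3, so D⁻¹ = [[-4, 16/3, 5/3], [3, -4, -1], [2, -7/3, -2/3]].
det S = -4, so S⁻¹ = [[-1/2, -1], [1/4, 1]].
D⁻¹N = [[-22, -24], [-18, -16], [2, 4]].
Y = (D⁻¹N)S⁻¹ = [[5, -2], [5, 2], [0, 2]].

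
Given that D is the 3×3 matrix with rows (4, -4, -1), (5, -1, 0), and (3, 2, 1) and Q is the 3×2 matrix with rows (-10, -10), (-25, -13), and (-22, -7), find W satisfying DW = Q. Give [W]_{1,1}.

Left-multiplying both sides by D⁻¹ gives W = D⁻¹Q.
det D = 3, so D⁻¹ = [[-1/3, 2/3, -1/3], [-5/3, 7/3, -5/3], [13/3, -20/3, 16/3]].
W = D⁻¹Q = [[-1/3, 2/3, -1/3], [-5/3, 7/3, -5/3], [13/3, -20/3, 16/3]] · [[-10, -10], [-25, -13], [-22, -7]] = [[-6, -3], [-5, -2], [6, 6]].

-6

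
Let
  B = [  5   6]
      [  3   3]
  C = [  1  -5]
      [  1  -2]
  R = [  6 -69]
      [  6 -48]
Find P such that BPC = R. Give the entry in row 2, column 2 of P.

-3

P = B⁻¹RC⁻¹ (apply B⁻¹ on the left and C⁻¹ on the right).
det B = -3, so B⁻¹ = [[-1, 2], [1, -5/3]].
C has determinant 3; C⁻¹ = [[-2/3, 5/3], [-1/3, 1/3]].
B⁻¹R = [[6, -27], [-4, 11]].
P = (B⁻¹R)C⁻¹ = [[5, 1], [-1, -3]].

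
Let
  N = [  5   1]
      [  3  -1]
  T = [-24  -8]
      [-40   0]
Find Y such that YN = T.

Right-multiplying both sides by N⁻¹ gives Y = TN⁻¹.
det N = -8; the adjugate gives N⁻¹ = [[1/8, 1/8], [3/8, -5/8]].
Y = TN⁻¹ = [[-24, -8], [-40, 0]] · [[1/8, 1/8], [3/8, -5/8]] = [[-6, 2], [-5, -5]].

Y = [[-6, 2], [-5, -5]]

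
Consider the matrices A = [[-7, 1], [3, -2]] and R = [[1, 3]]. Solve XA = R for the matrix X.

Since A sits to the right of X, X = RA⁻¹.
det A = 11; the adjugate gives A⁻¹ = [[-2/11, -1/11], [-3/11, -7/11]].
X = RA⁻¹ = [[1, 3]] · [[-2/11, -1/11], [-3/11, -7/11]] = [[-1, -2]].

X = [[-1, -2]]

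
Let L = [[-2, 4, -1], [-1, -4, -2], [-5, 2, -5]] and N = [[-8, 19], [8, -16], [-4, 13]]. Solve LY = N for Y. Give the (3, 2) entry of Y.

L is on the left of Y, so left-multiply by L⁻¹: Y = L⁻¹N.
det L = -6; the adjugate gives L⁻¹ = [[-4, -3, 2], [-5/6, -5/6, 1/2], [11/3, 8/3, -2]].
Y = L⁻¹N = [[-4, -3, 2], [-5/6, -5/6, 1/2], [11/3, 8/3, -2]] · [[-8, 19], [8, -16], [-4, 13]] = [[0, -2], [-2, 4], [0, 1]].

1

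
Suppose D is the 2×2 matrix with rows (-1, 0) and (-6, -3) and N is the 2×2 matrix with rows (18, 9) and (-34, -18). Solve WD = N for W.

D is on the right of W, so right-multiply by D⁻¹: W = ND⁻¹.
D has determinant 3; D⁻¹ = [[-1, 0], [2, -1/3]].
W = ND⁻¹ = [[18, 9], [-34, -18]] · [[-1, 0], [2, -1/3]] = [[0, -3], [-2, 6]].

W = [[0, -3], [-2, 6]]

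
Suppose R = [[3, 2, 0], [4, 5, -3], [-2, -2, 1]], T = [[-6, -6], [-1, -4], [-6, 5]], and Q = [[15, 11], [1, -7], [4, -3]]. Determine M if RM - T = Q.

RM = Q + T = [[9, 5], [0, -11], [-2, 2]].
Since R multiplies M on the left, M = R⁻¹(Q + T).
det R = 1, so R⁻¹ = [[-1, -2, -6], [2, 3, 9], [2, 2, 7]].
M = R⁻¹(Q + T) = [[3, 5], [0, -5], [4, 2]].

M = [[3, 5], [0, -5], [4, 2]]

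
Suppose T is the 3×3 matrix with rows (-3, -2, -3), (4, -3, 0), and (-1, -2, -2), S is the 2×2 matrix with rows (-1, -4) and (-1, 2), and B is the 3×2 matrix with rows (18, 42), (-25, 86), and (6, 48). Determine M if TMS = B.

Left-multiply by T⁻¹ and right-multiply by S⁻¹: M = T⁻¹BS⁻¹.
det T = -1, so T⁻¹ = [[-6, -2, 9], [-8, -3, 12], [11, 4, -17]].
det S = -6, so S⁻¹ = [[-1/3, -2/3], [-1/6, 1/6]].
T⁻¹B = [[-4, 8], [3, -18], [-4, -10]].
M = (T⁻¹B)S⁻¹ = [[0, 4], [2, -5], [3, 1]].

M = [[0, 4], [2, -5], [3, 1]]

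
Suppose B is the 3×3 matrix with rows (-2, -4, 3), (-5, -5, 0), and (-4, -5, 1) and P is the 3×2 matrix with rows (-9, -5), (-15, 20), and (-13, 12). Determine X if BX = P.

X = [[3, -3], [0, -1], [-1, -5]]

Since B multiplies X on the left, X = B⁻¹P.
det B = 5, so B⁻¹ = [[-1, -11/5, 3], [1, 2, -3], [1, 6/5, -2]].
X = B⁻¹P = [[-1, -11/5, 3], [1, 2, -3], [1, 6/5, -2]] · [[-9, -5], [-15, 20], [-13, 12]] = [[3, -3], [0, -1], [-1, -5]].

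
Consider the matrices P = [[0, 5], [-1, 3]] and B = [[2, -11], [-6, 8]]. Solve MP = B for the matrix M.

M = [[-1, -2], [-2, 6]]

P is on the right of M, so right-multiply by P⁻¹: M = BP⁻¹.
det P = 5; the adjugate gives P⁻¹ = [[3/5, -1], [1/5, 0]].
M = BP⁻¹ = [[2, -11], [-6, 8]] · [[3/5, -1], [1/5, 0]] = [[-1, -2], [-2, 6]].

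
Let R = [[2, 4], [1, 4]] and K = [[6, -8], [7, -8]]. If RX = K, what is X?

R is on the left of X, so left-multiply by R⁻¹: X = R⁻¹K.
R has determinant 4; R⁻¹ = [[1, -1], [-1/4, 1/2]].
X = R⁻¹K = [[1, -1], [-1/4, 1/2]] · [[6, -8], [7, -8]] = [[-1, 0], [2, -2]].

X = [[-1, 0], [2, -2]]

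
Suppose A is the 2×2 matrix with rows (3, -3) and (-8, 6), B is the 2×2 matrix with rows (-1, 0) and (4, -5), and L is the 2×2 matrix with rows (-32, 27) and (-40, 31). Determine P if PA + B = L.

PA = L − B = [[-31, 27], [-44, 36]].
Since A sits to the right of P, P = (L − B)A⁻¹.
A has determinant -6; A⁻¹ = [[-1, -1/2], [-4/3, -1/2]].
P = (L − B)A⁻¹ = [[-5, 2], [-4, 4]].

P = [[-5, 2], [-4, 4]]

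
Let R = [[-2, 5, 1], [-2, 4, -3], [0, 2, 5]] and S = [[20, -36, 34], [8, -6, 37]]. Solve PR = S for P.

Right-multiplying both sides by R⁻¹ gives P = SR⁻¹.
det R = -6, so R⁻¹ = [[-13/3, 23/6, 19/6], [-5/3, 5/3, 4/3], [2/3, -2/3, -1/3]].
P = SR⁻¹ = [[20, -36, 34], [8, -6, 37]] · [[-13/3, 23/6, 19/6], [-5/3, 5/3, 4/3], [2/3, -2/3, -1/3]] = [[-4, -6, 4], [0, -4, 5]].

P = [[-4, -6, 4], [0, -4, 5]]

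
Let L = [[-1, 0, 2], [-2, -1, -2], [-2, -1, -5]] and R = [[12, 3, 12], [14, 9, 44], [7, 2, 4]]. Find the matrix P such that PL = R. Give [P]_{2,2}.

L is on the right of P, so right-multiply by L⁻¹: P = RL⁻¹.
det L = -3; the adjugate gives L⁻¹ = [[-1, 2/3, -2/3], [2, -3, 2], [0, 1/3, -1/3]].
P = RL⁻¹ = [[12, 3, 12], [14, 9, 44], [7, 2, 4]] · [[-1, 2/3, -2/3], [2, -3, 2], [0, 1/3, -1/3]] = [[-6, 3, -6], [4, -3, -6], [-3, 0, -2]].

-3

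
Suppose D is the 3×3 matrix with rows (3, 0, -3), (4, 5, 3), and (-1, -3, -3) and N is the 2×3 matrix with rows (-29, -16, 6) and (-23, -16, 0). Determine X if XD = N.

X = [[-4, -5, -3], [-2, -5, -3]]

Right-multiplying both sides by D⁻¹ gives X = ND⁻¹.
det D = 3, so D⁻¹ = [[-2, 3, 5], [3, -4, -7], [-7/3, 3, 5]].
X = ND⁻¹ = [[-29, -16, 6], [-23, -16, 0]] · [[-2, 3, 5], [3, -4, -7], [-7/3, 3, 5]] = [[-4, -5, -3], [-2, -5, -3]].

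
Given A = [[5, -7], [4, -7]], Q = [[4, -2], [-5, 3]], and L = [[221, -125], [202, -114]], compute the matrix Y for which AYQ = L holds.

Y = [[1, -3], [-2, 2]]

Left-multiply by A⁻¹ and right-multiply by Q⁻¹: Y = A⁻¹LQ⁻¹.
det A = -7, so A⁻¹ = [[1, -1], [4/7, -5/7]].
det Q = 2; the adjugate gives Q⁻¹ = [[3/2, 1], [5/2, 2]].
A⁻¹L = [[19, -11], [-18, 10]].
Y = (A⁻¹L)Q⁻¹ = [[1, -3], [-2, 2]].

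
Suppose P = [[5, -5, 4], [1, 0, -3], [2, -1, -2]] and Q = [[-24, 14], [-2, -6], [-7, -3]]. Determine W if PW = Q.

W = [[-5, -3], [-1, -5], [-1, 1]]

P is on the left of W, so left-multiply by P⁻¹: W = P⁻¹Q.
P has determinant 1; P⁻¹ = [[-3, -14, 15], [-4, -18, 19], [-1, -5, 5]].
W = P⁻¹Q = [[-3, -14, 15], [-4, -18, 19], [-1, -5, 5]] · [[-24, 14], [-2, -6], [-7, -3]] = [[-5, -3], [-1, -5], [-1, 1]].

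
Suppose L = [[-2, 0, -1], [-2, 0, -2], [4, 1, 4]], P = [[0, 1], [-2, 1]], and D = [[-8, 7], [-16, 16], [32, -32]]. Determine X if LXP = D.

X = L⁻¹DP⁻¹ (apply L⁻¹ on the left and P⁻¹ on the right).
L has determinant -2; L⁻¹ = [[-1, 1/2, 0], [0, 2, 1], [1, -1, 0]].
det P = 2; the adjugate gives P⁻¹ = [[1/2, -1/2], [1, 0]].
L⁻¹D = [[0, 1], [0, 0], [8, -9]].
X = (L⁻¹D)P⁻¹ = [[1, 0], [0, 0], [-5, -4]].

X = [[1, 0], [0, 0], [-5, -4]]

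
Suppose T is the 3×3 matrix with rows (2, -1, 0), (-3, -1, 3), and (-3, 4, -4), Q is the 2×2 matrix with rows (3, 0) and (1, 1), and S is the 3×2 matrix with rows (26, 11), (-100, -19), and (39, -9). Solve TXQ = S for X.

X = [[4, 3], [3, -5], [-4, -5]]

Left-multiply by T⁻¹ and right-multiply by Q⁻¹: X = T⁻¹SQ⁻¹.
det T = 5; the adjugate gives T⁻¹ = [[-8/5, -4/5, -3/5], [-21/5, -8/5, -6/5], [-3, -1, -1]].
det Q = 3; the adjugate gives Q⁻¹ = [[1/3, 0], [-1/3, 1]].
T⁻¹S = [[15, 3], [4, -5], [-17, -5]].
X = (T⁻¹S)Q⁻¹ = [[4, 3], [3, -5], [-4, -5]].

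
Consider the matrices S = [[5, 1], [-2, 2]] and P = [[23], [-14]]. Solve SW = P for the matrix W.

W = [[5], [-2]]

Left-multiplying both sides by S⁻¹ gives W = S⁻¹P.
S has determinant 12; S⁻¹ = [[1/6, -1/12], [1/6, 5/12]].
W = S⁻¹P = [[1/6, -1/12], [1/6, 5/12]] · [[23], [-14]] = [[5], [-2]].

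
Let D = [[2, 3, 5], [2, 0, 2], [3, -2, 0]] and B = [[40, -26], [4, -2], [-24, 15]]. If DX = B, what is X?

D is on the left of X, so left-multiply by D⁻¹: X = D⁻¹B.
det D = 6; the adjugate gives D⁻¹ = [[2/3, -5/3, 1], [1, -5/2, 1], [-2/3, 13/6, -1]].
X = D⁻¹B = [[2/3, -5/3, 1], [1, -5/2, 1], [-2/3, 13/6, -1]] · [[40, -26], [4, -2], [-24, 15]] = [[-4, 1], [6, -6], [6, -2]].

X = [[-4, 1], [6, -6], [6, -2]]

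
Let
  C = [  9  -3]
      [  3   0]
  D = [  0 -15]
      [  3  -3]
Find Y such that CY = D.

Left-multiplying both sides by C⁻¹ gives Y = C⁻¹D.
det C = 9, so C⁻¹ = [[0, 1/3], [-1/3, 1]].
Y = C⁻¹D = [[0, 1/3], [-1/3, 1]] · [[0, -15], [3, -3]] = [[1, -1], [3, 2]].

Y = [[1, -1], [3, 2]]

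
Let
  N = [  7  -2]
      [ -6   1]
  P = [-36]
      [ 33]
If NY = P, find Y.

Since N multiplies Y on the left, Y = N⁻¹P.
det N = -5, so N⁻¹ = [[-1/5, -2/5], [-6/5, -7/5]].
Y = N⁻¹P = [[-1/5, -2/5], [-6/5, -7/5]] · [[-36], [33]] = [[-6], [-3]].

Y = [[-6], [-3]]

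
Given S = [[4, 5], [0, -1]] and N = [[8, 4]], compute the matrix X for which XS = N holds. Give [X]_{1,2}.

S is on the right of X, so right-multiply by S⁻¹: X = NS⁻¹.
det S = -4, so S⁻¹ = [[1/4, 5/4], [0, -1]].
X = NS⁻¹ = [[8, 4]] · [[1/4, 5/4], [0, -1]] = [[2, 6]].

6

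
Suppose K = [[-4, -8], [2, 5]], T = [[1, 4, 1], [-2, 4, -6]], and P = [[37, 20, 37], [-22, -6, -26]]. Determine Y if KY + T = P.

Y = [[-5, 0, -5], [-2, -2, -2]]

KY = P − T = [[36, 16, 36], [-20, -10, -20]].
Since K multiplies Y on the left, Y = K⁻¹(P − T).
K has determinant -4; K⁻¹ = [[-5/4, -2], [1/2, 1]].
Y = K⁻¹(P − T) = [[-5, 0, -5], [-2, -2, -2]].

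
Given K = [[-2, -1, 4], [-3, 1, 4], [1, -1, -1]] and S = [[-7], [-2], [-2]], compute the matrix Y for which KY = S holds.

Y = [[5], [5], [2]]

K is on the left of Y, so left-multiply by K⁻¹: Y = K⁻¹S.
det K = 1; the adjugate gives K⁻¹ = [[3, -5, -8], [1, -2, -4], [2, -3, -5]].
Y = K⁻¹S = [[3, -5, -8], [1, -2, -4], [2, -3, -5]] · [[-7], [-2], [-2]] = [[5], [5], [2]].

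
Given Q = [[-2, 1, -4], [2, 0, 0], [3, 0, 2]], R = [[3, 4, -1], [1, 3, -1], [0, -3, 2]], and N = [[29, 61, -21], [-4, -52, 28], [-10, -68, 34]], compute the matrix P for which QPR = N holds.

P = Q⁻¹NR⁻¹ (apply Q⁻¹ on the left and R⁻¹ on the right).
Q has determinant -4; Q⁻¹ = [[0, 1/2, 0], [1, -2, 2], [0, -3/4, 1/2]].
R has determinant 4; R⁻¹ = [[3/4, -5/4, -1/4], [-1/2, 3/2, 1/2], [-3/4, 9/4, 5/4]].
Q⁻¹N = [[-2, -26, 14], [17, 29, -9], [-2, 5, -4]].
P = (Q⁻¹N)R⁻¹ = [[1, -5, 5], [5, 2, -1], [-1, 1, -2]].

P = [[1, -5, 5], [5, 2, -1], [-1, 1, -2]]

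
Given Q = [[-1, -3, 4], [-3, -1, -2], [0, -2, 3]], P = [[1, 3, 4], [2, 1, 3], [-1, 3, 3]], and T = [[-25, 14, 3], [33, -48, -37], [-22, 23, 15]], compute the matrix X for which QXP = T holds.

X = Q⁻¹TP⁻¹ (apply Q⁻¹ on the left and P⁻¹ on the right).
det Q = 4, so Q⁻¹ = [[-7/4, 1/4, 5/2], [9/4, -3/4, -7/2], [3/2, -1/2, -2]].
P has determinant -5; P⁻¹ = [[6/5, -3/5, -1], [9/5, -7/5, -1], [-7/5, 6/5, 1]].
Q⁻¹T = [[-3, 21, 23], [-4, -13, -18], [-10, -1, -7]].
X = (Q⁻¹T)P⁻¹ = [[2, 0, 5], [-3, -1, -1], [-4, -1, 4]].

X = [[2, 0, 5], [-3, -1, -1], [-4, -1, 4]]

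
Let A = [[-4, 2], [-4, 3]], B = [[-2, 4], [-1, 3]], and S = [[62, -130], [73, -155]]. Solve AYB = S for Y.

Y = [[5, 0], [-4, -3]]

Y = A⁻¹SB⁻¹ (apply A⁻¹ on the left and B⁻¹ on the right).
A has determinant -4; A⁻¹ = [[-3/4, 1/2], [-1, 1]].
det B = -2; the adjugate gives B⁻¹ = [[-3/2, 2], [-1/2, 1]].
A⁻¹S = [[-10, 20], [11, -25]].
Y = (A⁻¹S)B⁻¹ = [[5, 0], [-4, -3]].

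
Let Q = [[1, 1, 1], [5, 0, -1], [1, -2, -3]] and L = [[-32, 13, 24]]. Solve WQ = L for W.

Right-multiplying both sides by Q⁻¹ gives W = LQ⁻¹.
det Q = 2; the adjugate gives Q⁻¹ = [[-1, 1/2, -1/2], [7, -2, 3], [-5, 3/2, -5/2]].
W = LQ⁻¹ = [[-32, 13, 24]] · [[-1, 1/2, -1/2], [7, -2, 3], [-5, 3/2, -5/2]] = [[3, -6, -5]].

W = [[3, -6, -5]]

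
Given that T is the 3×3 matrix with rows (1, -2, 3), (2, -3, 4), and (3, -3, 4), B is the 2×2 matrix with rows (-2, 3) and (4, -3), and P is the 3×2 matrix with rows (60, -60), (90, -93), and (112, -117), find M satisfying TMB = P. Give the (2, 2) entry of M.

Isolating M: multiply by T⁻¹ from the left and B⁻¹ from the right, so M = T⁻¹PB⁻¹.
det T = 1, so T⁻¹ = [[0, -1, 1], [4, -5, 2], [3, -3, 1]].
det B = -6; the adjugate gives B⁻¹ = [[1/2, 1/2], [2/3, 1/3]].
T⁻¹P = [[22, -24], [14, -9], [22, -18]].
M = (T⁻¹P)B⁻¹ = [[-5, 3], [1, 4], [-1, 5]].

4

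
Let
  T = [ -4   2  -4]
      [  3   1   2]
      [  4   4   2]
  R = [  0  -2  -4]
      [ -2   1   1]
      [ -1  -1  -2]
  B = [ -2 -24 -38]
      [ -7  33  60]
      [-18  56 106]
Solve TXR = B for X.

Left-multiply by T⁻¹ and right-multiply by R⁻¹: X = T⁻¹BR⁻¹.
det T = -4, so T⁻¹ = [[3/2, 5, -2], [-1/2, -2, 1], [-2, -6, 5/2]].
det R = -2; the adjugate gives R⁻¹ = [[1/2, 0, -1], [5/2, 2, -4], [-3/2, -1, 2]].
T⁻¹B = [[-2, 17, 31], [-3, 2, 5], [1, -10, -19]].
X = (T⁻¹B)R⁻¹ = [[-5, 3, -4], [-4, -1, 5], [4, -1, 1]].

X = [[-5, 3, -4], [-4, -1, 5], [4, -1, 1]]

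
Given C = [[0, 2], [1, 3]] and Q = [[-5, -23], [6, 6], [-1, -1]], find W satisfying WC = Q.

C is on the right of W, so right-multiply by C⁻¹: W = QC⁻¹.
det C = -2, so C⁻¹ = [[-3/2, 1], [1/2, 0]].
W = QC⁻¹ = [[-5, -23], [6, 6], [-1, -1]] · [[-3/2, 1], [1/2, 0]] = [[-4, -5], [-6, 6], [1, -1]].

W = [[-4, -5], [-6, 6], [1, -1]]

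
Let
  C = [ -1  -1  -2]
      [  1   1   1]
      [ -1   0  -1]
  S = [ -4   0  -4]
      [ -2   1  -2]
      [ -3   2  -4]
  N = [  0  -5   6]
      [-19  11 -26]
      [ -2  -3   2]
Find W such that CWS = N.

Isolating W: multiply by C⁻¹ from the left and S⁻¹ from the right, so W = C⁻¹NS⁻¹.
det C = -1; the adjugate gives C⁻¹ = [[1, 1, -1], [0, 1, 1], [-1, -1, 0]].
S has determinant 4; S⁻¹ = [[0, -2, 1], [-1/2, 1, 0], [-1/4, 2, -1]].
C⁻¹N = [[-17, 9, -22], [-21, 8, -24], [19, -6, 20]].
W = (C⁻¹N)S⁻¹ = [[1, -1, 5], [2, 2, 3], [-2, -4, -1]].

W = [[1, -1, 5], [2, 2, 3], [-2, -4, -1]]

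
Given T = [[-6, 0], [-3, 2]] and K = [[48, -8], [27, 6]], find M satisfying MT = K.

M = [[-6, -4], [-6, 3]]

Right-multiplying both sides by T⁻¹ gives M = KT⁻¹.
det T = -12; the adjugate gives T⁻¹ = [[-1/6, 0], [-1/4, 1/2]].
M = KT⁻¹ = [[48, -8], [27, 6]] · [[-1/6, 0], [-1/4, 1/2]] = [[-6, -4], [-6, 3]].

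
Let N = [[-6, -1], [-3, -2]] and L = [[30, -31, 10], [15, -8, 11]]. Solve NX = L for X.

N is on the left of X, so left-multiply by N⁻¹: X = N⁻¹L.
N has determinant 9; N⁻¹ = [[-2/9, 1/9], [1/3, -2/3]].
X = N⁻¹L = [[-2/9, 1/9], [1/3, -2/3]] · [[30, -31, 10], [15, -8, 11]] = [[-5, 6, -1], [0, -5, -4]].

X = [[-5, 6, -1], [0, -5, -4]]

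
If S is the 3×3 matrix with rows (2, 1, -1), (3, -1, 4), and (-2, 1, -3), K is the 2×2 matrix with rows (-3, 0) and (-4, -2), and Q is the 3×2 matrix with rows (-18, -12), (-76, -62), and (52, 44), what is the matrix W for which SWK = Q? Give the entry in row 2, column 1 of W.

3

Isolating W: multiply by S⁻¹ from the left and K⁻¹ from the right, so W = S⁻¹QK⁻¹.
det S = -2, so S⁻¹ = [[1/2, -1, -3/2], [-1/2, 4, 11/2], [-1/2, 2, 5/2]].
det K = 6; the adjugate gives K⁻¹ = [[-1/3, 0], [2/3, -1/2]].
S⁻¹Q = [[-11, -10], [-9, 0], [-13, -8]].
W = (S⁻¹Q)K⁻¹ = [[-3, 5], [3, 0], [-1, 4]].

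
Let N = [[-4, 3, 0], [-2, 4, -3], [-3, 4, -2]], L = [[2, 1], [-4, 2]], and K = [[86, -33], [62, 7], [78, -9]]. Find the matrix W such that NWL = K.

Isolating W: multiply by N⁻¹ from the left and L⁻¹ from the right, so W = N⁻¹KL⁻¹.
det N = -1, so N⁻¹ = [[-4, -6, 9], [-5, -8, 12], [-4, -7, 10]].
det L = 8, so L⁻¹ = [[1/4, -1/8], [1/2, 1/4]].
N⁻¹K = [[-14, 9], [10, 1], [2, -7]].
W = (N⁻¹K)L⁻¹ = [[1, 4], [3, -1], [-3, -2]].

W = [[1, 4], [3, -1], [-3, -2]]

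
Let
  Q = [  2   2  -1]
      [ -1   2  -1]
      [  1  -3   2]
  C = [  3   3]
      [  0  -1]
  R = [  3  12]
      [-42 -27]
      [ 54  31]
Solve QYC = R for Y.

Y = [[5, 2], [-5, -5], [-1, 3]]

Y = Q⁻¹RC⁻¹ (apply Q⁻¹ on the left and C⁻¹ on the right).
det Q = 3, so Q⁻¹ = [[1/3, -1/3, 0], [1/3, 5/3, 1], [1/3, 8/3, 2]].
det C = -3, so C⁻¹ = [[1/3, 1], [0, -1]].
Q⁻¹R = [[15, 13], [-15, -10], [-3, -6]].
Y = (Q⁻¹R)C⁻¹ = [[5, 2], [-5, -5], [-1, 3]].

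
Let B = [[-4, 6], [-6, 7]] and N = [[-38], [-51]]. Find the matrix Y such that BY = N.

Since B multiplies Y on the left, Y = B⁻¹N.
B has determinant 8; B⁻¹ = [[7/8, -3/4], [3/4, -1/2]].
Y = B⁻¹N = [[7/8, -3/4], [3/4, -1/2]] · [[-38], [-51]] = [[5], [-3]].

Y = [[5], [-3]]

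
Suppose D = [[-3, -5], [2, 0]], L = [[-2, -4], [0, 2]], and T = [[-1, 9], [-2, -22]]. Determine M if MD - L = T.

MD = T + L = [[-3, 5], [-2, -20]].
D is on the right of M, so right-multiply by D⁻¹: M = (T + L)D⁻¹.
det D = 10, so D⁻¹ = [[0, 1/2], [-1/5, -3/10]].
M = (T + L)D⁻¹ = [[-1, -3], [4, 5]].

M = [[-1, -3], [4, 5]]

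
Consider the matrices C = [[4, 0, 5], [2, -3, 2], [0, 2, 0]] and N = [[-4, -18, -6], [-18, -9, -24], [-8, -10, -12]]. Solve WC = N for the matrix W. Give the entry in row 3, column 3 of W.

Since C sits to the right of W, W = NC⁻¹.
det C = 4, so C⁻¹ = [[-1, 5/2, 15/4], [0, 0, 1/2], [1, -2, -3]].
W = NC⁻¹ = [[-4, -18, -6], [-18, -9, -24], [-8, -10, -12]] · [[-1, 5/2, 15/4], [0, 0, 1/2], [1, -2, -3]] = [[-2, 2, -6], [-6, 3, 0], [-4, 4, 1]].

1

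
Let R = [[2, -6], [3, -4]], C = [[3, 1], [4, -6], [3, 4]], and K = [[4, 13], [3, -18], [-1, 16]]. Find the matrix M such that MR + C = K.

MR = K − C = [[1, 12], [-1, -12], [-4, 12]].
R is on the right of M, so right-multiply by R⁻¹: M = (K − C)R⁻¹.
R has determinant 10; R⁻¹ = [[-2/5, 3/5], [-3/10, 1/5]].
M = (K − C)R⁻¹ = [[-4, 3], [4, -3], [-2, 0]].

M = [[-4, 3], [4, -3], [-2, 0]]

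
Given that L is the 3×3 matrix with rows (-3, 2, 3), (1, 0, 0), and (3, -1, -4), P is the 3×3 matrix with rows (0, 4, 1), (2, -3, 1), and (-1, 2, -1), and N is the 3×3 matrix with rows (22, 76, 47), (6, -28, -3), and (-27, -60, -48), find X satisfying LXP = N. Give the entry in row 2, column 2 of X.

X = L⁻¹NP⁻¹ (apply L⁻¹ on the left and P⁻¹ on the right).
L has determinant 5; L⁻¹ = [[0, 1, 0], [4/5, 3/5, 3/5], [-1/5, 3/5, -2/5]].
P has determinant 5; P⁻¹ = [[1/5, 6/5, 7/5], [1/5, 1/5, 2/5], [1/5, -4/5, -8/5]].
L⁻¹N = [[6, -28, -3], [5, 8, 7], [10, -8, 8]].
X = (L⁻¹N)P⁻¹ = [[-5, 4, 2], [4, 2, -1], [2, 4, -2]].

2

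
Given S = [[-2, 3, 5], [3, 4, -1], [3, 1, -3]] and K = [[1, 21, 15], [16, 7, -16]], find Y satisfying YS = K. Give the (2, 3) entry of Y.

S is on the right of Y, so right-multiply by S⁻¹: Y = KS⁻¹.
det S = -5, so S⁻¹ = [[11/5, -14/5, 23/5], [-6/5, 9/5, -13/5], [9/5, -11/5, 17/5]].
Y = KS⁻¹ = [[1, 21, 15], [16, 7, -16]] · [[11/5, -14/5, 23/5], [-6/5, 9/5, -13/5], [9/5, -11/5, 17/5]] = [[4, 2, 1], [-2, 3, 1]].

1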